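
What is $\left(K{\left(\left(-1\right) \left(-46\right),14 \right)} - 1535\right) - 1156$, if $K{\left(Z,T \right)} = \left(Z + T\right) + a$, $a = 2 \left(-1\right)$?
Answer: $-2633$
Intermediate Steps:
$a = -2$
$K{\left(Z,T \right)} = -2 + T + Z$ ($K{\left(Z,T \right)} = \left(Z + T\right) - 2 = \left(T + Z\right) - 2 = -2 + T + Z$)
$\left(K{\left(\left(-1\right) \left(-46\right),14 \right)} - 1535\right) - 1156 = \left(\left(-2 + 14 - -46\right) - 1535\right) - 1156 = \left(\left(-2 + 14 + 46\right) - 1535\right) - 1156 = \left(58 - 1535\right) - 1156 = -1477 - 1156 = -2633$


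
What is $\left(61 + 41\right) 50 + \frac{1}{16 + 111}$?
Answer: $\frac{647701}{127} \approx 5100.0$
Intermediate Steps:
$\left(61 + 41\right) 50 + \frac{1}{16 + 111} = 102 \cdot 50 + \frac{1}{127} = 5100 + \frac{1}{127} = \frac{647701}{127}$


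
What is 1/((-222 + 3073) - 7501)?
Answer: -1/4650 ≈ -0.00021505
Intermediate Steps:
1/((-222 + 3073) - 7501) = 1/(2851 - 7501) = 1/(-4650) = -1/4650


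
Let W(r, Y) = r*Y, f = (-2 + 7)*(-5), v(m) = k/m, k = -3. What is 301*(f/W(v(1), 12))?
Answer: 7525/36 ≈ 209.03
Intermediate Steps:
v(m) = -3/m
f = -25 (f = 5*(-5) = -25)
W(r, Y) = Y*r
301*(f/W(v(1), 12)) = 301*(-25/(12*(-3/1))) = 301*(-25/(12*(-3*1))) = 301*(-25/(12*(-3))) = 301*(-25/(-36)) = 301*(-25*(-1/36)) = 301*(25/36) = 7525/36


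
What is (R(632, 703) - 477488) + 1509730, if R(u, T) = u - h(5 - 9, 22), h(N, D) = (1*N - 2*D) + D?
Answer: 1032900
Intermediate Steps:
h(N, D) = N - D (h(N, D) = (N - 2*D) + D = N - D)
R(u, T) = 26 + u (R(u, T) = u - ((5 - 9) - 1*22) = u - (-4 - 22) = u - 1*(-26) = u + 26 = 26 + u)
(R(632, 703) - 477488) + 1509730 = ((26 + 632) - 477488) + 1509730 = (658 - 477488) + 1509730 = -476830 + 1509730 = 1032900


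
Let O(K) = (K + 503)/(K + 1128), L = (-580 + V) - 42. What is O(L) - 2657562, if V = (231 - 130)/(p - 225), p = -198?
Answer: -568550892032/213937 ≈ -2.6576e+6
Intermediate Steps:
V = -101/423 (V = (231 - 130)/(-198 - 225) = 101/(-423) = 101*(-1/423) = -101/423 ≈ -0.23877)
L = -263207/423 (L = (-580 - 101/423) - 42 = -245441/423 - 42 = -263207/423 ≈ -622.24)
O(K) = (503 + K)/(1128 + K)
O(L) - 2657562 = (503 - 263207/423)/(1128 - 263207/423) - 2657562 = -50438/423/(213937/423) - 2657562 = (423/213937)*(-50438/423) - 2657562 = -50438/213937 - 2657562 = -568550892032/213937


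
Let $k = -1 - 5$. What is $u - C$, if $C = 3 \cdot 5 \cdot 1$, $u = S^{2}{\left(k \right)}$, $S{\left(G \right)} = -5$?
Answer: $10$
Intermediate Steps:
$k = -6$
$u = 25$ ($u = \left(-5\right)^{2} = 25$)
$C = 15$ ($C = 15 \cdot 1 = 15$)
$u - C = 25 - 15 = 10$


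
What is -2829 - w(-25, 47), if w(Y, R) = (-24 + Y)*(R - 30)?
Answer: -1996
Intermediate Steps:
w(Y, R) = (-30 + R)*(-24 + Y) (w(Y, R) = (-24 + Y)*(-30 + R) = (-30 + R)*(-24 + Y))
-2829 - w(-25, 47) = -2829 - (720 - 30*(-25) - 24*47 + 47*(-25)) = -2829 - (720 + 750 - 1128 - 1175) = -2829 - 1*(-833) = -2829 + 833 = -1996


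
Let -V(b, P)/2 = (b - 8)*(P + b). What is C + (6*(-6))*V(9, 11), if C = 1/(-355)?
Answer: 511199/355 ≈ 1440.0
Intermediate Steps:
V(b, P) = -2*(-8 + b)*(P + b) (V(b, P) = -2*(b - 8)*(P + b) = -2*(-8 + b)*(P + b))
C = -1/355 ≈ -0.0028169
C + (6*(-6))*V(9, 11) = -1/355 + (6*(-6))*(-2*9**2 + 16*11 + 16*9 - 2*11*9) = -1/355 - 36*(-2*81 + 176 + 144 - 198) = -1/355 - 36*(-162 + 176 + 144 - 198) = -1/355 - 36*(-40) = -1/355 + 1440 = 511199/355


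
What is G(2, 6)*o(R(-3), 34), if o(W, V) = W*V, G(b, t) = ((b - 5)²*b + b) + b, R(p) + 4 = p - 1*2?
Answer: -6732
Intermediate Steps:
R(p) = -6 + p (R(p) = -4 + (p - 1*2) = -4 + (p - 2) = -4 + (-2 + p) = -6 + p)
G(b, t) = 2*b + b*(-5 + b)² (G(b, t) = ((-5 + b)²*b + b) + b = (b*(-5 + b)² + b) + b = (b + b*(-5 + b)²) + b = 2*b + b*(-5 + b)²)
o(W, V) = V*W
G(2, 6)*o(R(-3), 34) = (2*(2 + (-5 + 2)²))*(34*(-6 - 3)) = (2*(2 + (-3)²))*(34*(-9)) = (2*(2 + 9))*(-306) = (2*11)*(-306) = 22*(-306) = -6732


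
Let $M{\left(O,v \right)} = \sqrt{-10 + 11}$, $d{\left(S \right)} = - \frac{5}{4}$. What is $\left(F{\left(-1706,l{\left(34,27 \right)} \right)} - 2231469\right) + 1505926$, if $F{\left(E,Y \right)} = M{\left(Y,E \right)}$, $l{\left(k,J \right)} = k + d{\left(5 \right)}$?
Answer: $-725542$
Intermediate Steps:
$d{\left(S \right)} = - \frac{5}{4}$ ($d{\left(S \right)} = \left(-5\right) \frac{1}{4} = - \frac{5}{4}$)
$M{\left(O,v \right)} = 1$ ($M{\left(O,v \right)} = \sqrt{1} = 1$)
$l{\left(k,J \right)} = - \frac{5}{4} + k$ ($l{\left(k,J \right)} = k - \frac{5}{4} = - \frac{5}{4} + k$)
$F{\left(E,Y \right)} = 1$
$\left(F{\left(-1706,l{\left(34,27 \right)} \right)} - 2231469\right) + 1505926 = \left(1 - 2231469\right) + 1505926 = -2231468 + 1505926 = -725542$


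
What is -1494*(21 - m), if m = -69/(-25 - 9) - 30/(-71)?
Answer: -33446925/1207 ≈ -27711.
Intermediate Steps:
m = 5919/2414 (m = -69/(-34) - 30*(-1/71) = -69*(-1/34) + 30/71 = 69/34 + 30/71 = 5919/2414 ≈ 2.4519)
-1494*(21 - m) = -1494*(21 - 1*5919/2414) = -1494*(21 - 5919/2414) = -1494*44775/2414 = -33446925/1207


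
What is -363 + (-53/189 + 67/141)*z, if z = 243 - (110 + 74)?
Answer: -3122459/8883 ≈ -351.51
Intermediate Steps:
z = 59 (z = 243 - 1*184 = 243 - 184 = 59)
-363 + (-53/189 + 67/141)*z = -363 + (-53/189 + 67/141)*59 = -363 + (1730/8883)*59 = -363 + 102070/8883 = -3122459/8883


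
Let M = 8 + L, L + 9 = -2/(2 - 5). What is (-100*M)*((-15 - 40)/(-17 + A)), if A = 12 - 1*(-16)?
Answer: -500/3 ≈ -166.67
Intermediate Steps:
A = 28 (A = 12 + 16 = 28)
L = -25/3 (L = -9 - 2/(2 - 5) = -9 - 2/(-3) = -9 - ⅓*(-2) = -9 + ⅔ = -25/3 ≈ -8.3333)
M = -⅓ (M = 8 - 25/3 = -⅓ ≈ -0.33333)
(-100*M)*((-15 - 40)/(-17 + A)) = (-100*(-⅓))*((-15 - 40)/(-17 + 28)) = 100*(-55/11)/3 = 100*(-55*1/11)/3 = (100/3)*(-5) = -500/3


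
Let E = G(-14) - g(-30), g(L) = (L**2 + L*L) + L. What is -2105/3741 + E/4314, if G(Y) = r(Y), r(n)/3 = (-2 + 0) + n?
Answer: -2647018/2689779 ≈ -0.98410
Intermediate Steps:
r(n) = -6 + 3*n (r(n) = 3*((-2 + 0) + n) = 3*(-2 + n) = -6 + 3*n)
g(L) = L + 2*L**2 (g(L) = (L**2 + L**2) + L = 2*L**2 + L = L + 2*L**2)
G(Y) = -6 + 3*Y
E = -1818 (E = (-6 + 3*(-14)) - (-30)*(1 + 2*(-30)) = (-6 - 42) - (-30)*(1 - 60) = -48 - (-30)*(-59) = -48 - 1*1770 = -48 - 1770 = -1818)
-2105/3741 + E/4314 = -2105/3741 - 1818/4314 = -2105*1/3741 - 1818*1/4314 = -2105/3741 - 303/719 = -2647018/2689779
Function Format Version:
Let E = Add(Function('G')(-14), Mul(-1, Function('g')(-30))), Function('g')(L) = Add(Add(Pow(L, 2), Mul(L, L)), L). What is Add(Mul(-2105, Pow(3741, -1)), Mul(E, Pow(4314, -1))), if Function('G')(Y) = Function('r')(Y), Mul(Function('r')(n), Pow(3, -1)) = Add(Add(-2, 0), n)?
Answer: Rational(-2647018, 2689779) ≈ -0.98410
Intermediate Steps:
Function('r')(n) = Add(-6, Mul(3, n)) (Function('r')(n) = Mul(3, Add(Add(-2, 0), n)) = Mul(3, Add(-2, n)) = Add(-6, Mul(3, n)))
Function('g')(L) = Add(L, Mul(2, Pow(L, 2))) (Function('g')(L) = Add(Add(Pow(L, 2), Pow(L, 2)), L) = Add(Mul(2, Pow(L, 2)), L) = Add(L, Mul(2, Pow(L, 2))))
Function('G')(Y) = Add(-6, Mul(3, Y))
E = -1818 (E = Add(Add(-6, Mul(3, -14)), Mul(-1, Mul(-30, Add(1, Mul(2, -30))))) = Add(Add(-6, -42), Mul(-1, Mul(-30, Add(1, -60)))) = Add(-48, Mul(-1, Mul(-30, -59))) = Add(-48, Mul(-1, 1770)) = Add(-48, -1770) = -1818)
Add(Mul(-2105, Pow(3741, -1)), Mul(E, Pow(4314, -1))) = Add(Mul(-2105, Pow(3741, -1)), Mul(-1818, Pow(4314, -1))) = Add(Mul(-2105, Rational(1, 3741)), Mul(-1818, Rational(1, 4314))) = Add(Rational(-2105, 3741), Rational(-303, 719)) = Rational(-2647018, 2689779)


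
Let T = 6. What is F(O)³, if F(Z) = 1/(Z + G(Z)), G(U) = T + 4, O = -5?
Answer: 1/125 ≈ 0.0080000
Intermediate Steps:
G(U) = 10 (G(U) = 6 + 4 = 10)
F(Z) = 1/(10 + Z) (F(Z) = 1/(Z + 10) = 1/(10 + Z))
F(O)³ = (1/(10 - 5))³ = (1/5)³ = (⅕)³ = 1/125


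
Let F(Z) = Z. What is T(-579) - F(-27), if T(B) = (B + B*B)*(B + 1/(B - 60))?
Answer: -41272966277/213 ≈ -1.9377e+8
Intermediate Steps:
T(B) = (B + B²)*(B + 1/(-60 + B))
T(-579) - F(-27) = -579*(1 + (-579)³ - 59*(-579) - 59*(-579)²)/(-60 - 579) - 1*(-27) = -579*(1 - 194104539 + 34161 - 59*335241)/(-639) + 27 = -579*(-1/639)*(1 - 194104539 + 34161 - 19779219) + 27 = -579*(-1/639)*(-213849596) + 27 = -41272972028/213 + 27 = -41272966277/213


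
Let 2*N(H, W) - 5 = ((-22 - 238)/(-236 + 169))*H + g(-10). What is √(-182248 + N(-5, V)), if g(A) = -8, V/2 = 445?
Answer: 57*I*√1007278/134 ≈ 426.92*I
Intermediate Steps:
V = 890 (V = 2*445 = 890)
N(H, W) = -3/2 + 130*H/67 (N(H, W) = 5/2 + (((-22 - 238)/(-236 + 169))*H - 8)/2 = 5/2 + ((-260/(-67))*H - 8)/2 = 5/2 + ((-260*(-1/67))*H - 8)/2 = 5/2 + (260*H/67 - 8)/2 = 5/2 + (-8 + 260*H/67)/2 = 5/2 + (-4 + 130*H/67) = -3/2 + 130*H/67)
√(-182248 + N(-5, V)) = √(-182248 + (-3/2 + (130/67)*(-5))) = √(-182248 + (-3/2 - 650/67)) = √(-182248 - 1501/134) = √(-24422733/134) = 57*I*√1007278/134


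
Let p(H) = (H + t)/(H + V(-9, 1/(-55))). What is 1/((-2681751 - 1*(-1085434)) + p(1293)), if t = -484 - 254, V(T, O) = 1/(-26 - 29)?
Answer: -1922/3068120449 ≈ -6.2644e-7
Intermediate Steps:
V(T, O) = -1/55 (V(T, O) = 1/(-55) = -1/55)
t = -738
p(H) = (-738 + H)/(-1/55 + H) (p(H) = (H - 738)/(H - 1/55) = (-738 + H)/(-1/55 + H))
1/((-2681751 - 1*(-1085434)) + p(1293)) = 1/((-2681751 - 1*(-1085434)) + 55*(-738 + 1293)/(-1 + 55*1293)) = 1/((-2681751 + 1085434) + 55*555/(-1 + 71115)) = 1/(-1596317 + 55*555/71114) = 1/(-1596317 + 55*(1/71114)*555) = 1/(-1596317 + 825/1922) = 1/(-3068120449/1922) = -1922/3068120449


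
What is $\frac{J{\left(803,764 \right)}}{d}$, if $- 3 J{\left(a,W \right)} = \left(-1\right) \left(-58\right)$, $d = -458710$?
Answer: $\frac{29}{688065} \approx 4.2147 \cdot 10^{-5}$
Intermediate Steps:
$J{\left(a,W \right)} = - \frac{58}{3}$ ($J{\left(a,W \right)} = - \frac{\left(-1\right) \left(-58\right)}{3} = \left(- \frac{1}{3}\right) 58 = - \frac{58}{3}$)
$\frac{J{\left(803,764 \right)}}{d} = - \frac{58}{3 \left(-458710\right)} = \left(- \frac{58}{3}\right) \left(- \frac{1}{458710}\right) = \frac{29}{688065}$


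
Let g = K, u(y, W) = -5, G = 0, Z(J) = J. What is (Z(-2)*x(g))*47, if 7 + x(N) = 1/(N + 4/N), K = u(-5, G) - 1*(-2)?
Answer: 8836/13 ≈ 679.69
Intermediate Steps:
K = -3 (K = -5 - 1*(-2) = -5 + 2 = -3)
g = -3
x(N) = -7 + 1/(N + 4/N)
(Z(-2)*x(g))*47 = -2*(-28 - 3 - 7*(-3)**2)/(4 + (-3)**2)*47 = -2*(-28 - 3 - 7*9)/(4 + 9)*47 = -2*(-28 - 3 - 63)/13*47 = -2*(-94)/13*47 = -2*(-94/13)*47 = (188/13)*47 = 8836/13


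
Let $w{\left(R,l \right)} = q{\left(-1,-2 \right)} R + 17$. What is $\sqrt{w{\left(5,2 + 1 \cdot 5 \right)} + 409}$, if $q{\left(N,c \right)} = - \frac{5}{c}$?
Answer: $\frac{\sqrt{1754}}{2} \approx 20.94$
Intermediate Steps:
$w{\left(R,l \right)} = 17 + \frac{5 R}{2}$ ($w{\left(R,l \right)} = - \frac{5}{-2} R + 17 = \left(-5\right) \left(- \frac{1}{2}\right) R + 17 = \frac{5 R}{2} + 17 = 17 + \frac{5 R}{2}$)
$\sqrt{w{\left(5,2 + 1 \cdot 5 \right)} + 409} = \sqrt{\left(17 + \frac{5}{2} \cdot 5\right) + 409} = \sqrt{\left(17 + \frac{25}{2}\right) + 409} = \sqrt{\frac{59}{2} + 409} = \sqrt{\frac{877}{2}} = \frac{\sqrt{1754}}{2}$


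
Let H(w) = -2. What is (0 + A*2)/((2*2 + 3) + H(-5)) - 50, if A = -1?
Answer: -252/5 ≈ -50.400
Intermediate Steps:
(0 + A*2)/((2*2 + 3) + H(-5)) - 50 = (0 - 1*2)/((2*2 + 3) - 2) - 50 = (0 - 2)/((4 + 3) - 2) - 50 = -2/(7 - 2) - 50 = -2/5 - 50 = (⅕)*(-2) - 50 = -⅖ - 50 = -252/5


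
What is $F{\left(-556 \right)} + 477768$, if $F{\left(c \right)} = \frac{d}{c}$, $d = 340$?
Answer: $\frac{66409667}{139} \approx 4.7777 \cdot 10^{5}$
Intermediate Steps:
$F{\left(c \right)} = \frac{340}{c}$
$F{\left(-556 \right)} + 477768 = \frac{340}{-556} + 477768 = 340 \left(- \frac{1}{556}\right) + 477768 = - \frac{85}{139} + 477768 = \frac{66409667}{139}$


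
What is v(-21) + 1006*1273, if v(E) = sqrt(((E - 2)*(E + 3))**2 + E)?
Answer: 1280638 + 5*sqrt(6855) ≈ 1.2811e+6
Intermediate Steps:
v(E) = sqrt(E + (-2 + E)**2*(3 + E)**2) (v(E) = sqrt(((-2 + E)*(3 + E))**2 + E) = sqrt((-2 + E)**2*(3 + E)**2 + E) = sqrt(E + (-2 + E)**2*(3 + E)**2))
v(-21) + 1006*1273 = sqrt(-21 + (-2 - 21)**2*(3 - 21)**2) + 1006*1273 = sqrt(-21 + (-23)**2*(-18)**2) + 1280638 = sqrt(-21 + 529*324) + 1280638 = sqrt(-21 + 171396) + 1280638 = sqrt(171375) + 1280638 = 5*sqrt(6855) + 1280638 = 1280638 + 5*sqrt(6855)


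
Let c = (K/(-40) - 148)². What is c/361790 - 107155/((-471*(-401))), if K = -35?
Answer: -18342796721/36142354560 ≈ -0.50751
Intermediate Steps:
c = 1385329/64 (c = (-35/(-40) - 148)² = (-35*(-1/40) - 148)² = (7/8 - 148)² = (-1177/8)² = 1385329/64 ≈ 21646.)
c/361790 - 107155/((-471*(-401))) = (1385329/64)/361790 - 107155/((-471*(-401))) = (1385329/64)*(1/361790) - 107155/188871 = 11449/191360 - 107155*1/188871 = 11449/191360 - 107155/188871 = -18342796721/36142354560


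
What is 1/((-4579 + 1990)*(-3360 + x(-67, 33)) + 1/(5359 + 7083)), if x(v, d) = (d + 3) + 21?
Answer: 12442/106397352415 ≈ 1.1694e-7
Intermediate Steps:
x(v, d) = 24 + d (x(v, d) = (3 + d) + 21 = 24 + d)
1/((-4579 + 1990)*(-3360 + x(-67, 33)) + 1/(5359 + 7083)) = 1/((-4579 + 1990)*(-3360 + (24 + 33)) + 1/(5359 + 7083)) = 1/(-2589*(-3360 + 57) + 1/12442) = 1/(-2589*(-3303) + 1/12442) = 1/(8551467 + 1/12442) = 1/(106397352415/12442) = 12442/106397352415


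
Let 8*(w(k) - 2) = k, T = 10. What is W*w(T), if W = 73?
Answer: 949/4 ≈ 237.25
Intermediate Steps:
w(k) = 2 + k/8
W*w(T) = 73*(2 + (1/8)*10) = 73*(2 + 5/4) = 73*(13/4) = 949/4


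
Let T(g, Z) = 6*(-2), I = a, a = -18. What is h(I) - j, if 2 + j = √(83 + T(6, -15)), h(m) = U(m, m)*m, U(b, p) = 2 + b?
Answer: 290 - √71 ≈ 281.57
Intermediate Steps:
I = -18
h(m) = m*(2 + m) (h(m) = (2 + m)*m = m*(2 + m))
T(g, Z) = -12
j = -2 + √71 (j = -2 + √(83 - 12) = -2 + √71 ≈ 6.4261)
h(I) - j = -18*(2 - 18) - (-2 + √71) = -18*(-16) + (2 - √71) = 288 + (2 - √71) = 290 - √71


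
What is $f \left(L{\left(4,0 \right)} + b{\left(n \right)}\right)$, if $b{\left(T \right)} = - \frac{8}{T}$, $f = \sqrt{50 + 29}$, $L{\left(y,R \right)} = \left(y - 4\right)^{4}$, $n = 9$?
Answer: $- \frac{8 \sqrt{79}}{9} \approx -7.9006$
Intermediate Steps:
$L{\left(y,R \right)} = \left(-4 + y\right)^{4}$
$f = \sqrt{79} \approx 8.8882$
$f \left(L{\left(4,0 \right)} + b{\left(n \right)}\right) = \sqrt{79} \left(\left(-4 + 4\right)^{4} - \frac{8}{9}\right) = \sqrt{79} \left(0^{4} - \frac{8}{9}\right) = \sqrt{79} \left(0 - \frac{8}{9}\right) = \sqrt{79} \left(- \frac{8}{9}\right) = - \frac{8 \sqrt{79}}{9}$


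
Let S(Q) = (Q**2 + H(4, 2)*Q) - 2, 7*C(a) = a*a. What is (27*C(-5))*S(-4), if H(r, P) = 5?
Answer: -4050/7 ≈ -578.57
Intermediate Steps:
C(a) = a**2/7 (C(a) = (a*a)/7 = a**2/7)
S(Q) = -2 + Q**2 + 5*Q (S(Q) = (Q**2 + 5*Q) - 2 = -2 + Q**2 + 5*Q)
(27*C(-5))*S(-4) = (27*((1/7)*(-5)**2))*(-2 + (-4)**2 + 5*(-4)) = (27*((1/7)*25))*(-2 + 16 - 20) = (27*(25/7))*(-6) = (675/7)*(-6) = -4050/7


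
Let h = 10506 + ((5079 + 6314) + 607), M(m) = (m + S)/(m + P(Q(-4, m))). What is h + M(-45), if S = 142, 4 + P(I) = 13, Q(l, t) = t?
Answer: 810119/36 ≈ 22503.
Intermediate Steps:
P(I) = 9 (P(I) = -4 + 13 = 9)
M(m) = (142 + m)/(9 + m) (M(m) = (m + 142)/(m + 9) = (142 + m)/(9 + m))
h = 22506 (h = 10506 + (11393 + 607) = 10506 + 12000 = 22506)
h + M(-45) = 22506 + (142 - 45)/(9 - 45) = 22506 + 97/(-36) = 22506 - 1/36*97 = 22506 - 97/36 = 810119/36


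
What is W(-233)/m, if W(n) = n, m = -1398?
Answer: ⅙ ≈ 0.16667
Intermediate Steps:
W(-233)/m = -233/(-1398) = -233*(-1/1398) = ⅙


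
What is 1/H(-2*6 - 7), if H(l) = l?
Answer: -1/19 ≈ -0.052632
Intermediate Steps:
1/H(-2*6 - 7) = 1/(-2*6 - 7) = 1/(-12 - 7) = 1/(-19) = -1/19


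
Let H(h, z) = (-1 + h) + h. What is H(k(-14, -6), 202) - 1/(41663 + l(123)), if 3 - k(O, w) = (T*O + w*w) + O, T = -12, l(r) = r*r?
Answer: -21297001/56792 ≈ -375.00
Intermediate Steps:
l(r) = r²
k(O, w) = 3 - w² + 11*O (k(O, w) = 3 - ((-12*O + w*w) + O) = 3 - ((-12*O + w²) + O) = 3 - ((w² - 12*O) + O) = 3 - (w² - 11*O) = 3 + (-w² + 11*O) = 3 - w² + 11*O)
H(h, z) = -1 + 2*h
H(k(-14, -6), 202) - 1/(41663 + l(123)) = (-1 + 2*(3 - 1*(-6)² + 11*(-14))) - 1/(41663 + 123²) = (-1 + 2*(3 - 1*36 - 154)) - 1/(41663 + 15129) = (-1 + 2*(3 - 36 - 154)) - 1/56792 = (-1 + 2*(-187)) - 1*1/56792 = (-1 - 374) - 1/56792 = -375 - 1/56792 = -21297001/56792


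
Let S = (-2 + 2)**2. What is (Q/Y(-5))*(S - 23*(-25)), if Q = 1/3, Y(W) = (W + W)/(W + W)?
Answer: 575/3 ≈ 191.67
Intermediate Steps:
Y(W) = 1 (Y(W) = (2*W)/((2*W)) = (2*W)*(1/(2*W)) = 1)
S = 0 (S = 0**2 = 0)
Q = 1/3 ≈ 0.33333
(Q/Y(-5))*(S - 23*(-25)) = ((1/3)/1)*(0 - 23*(-25)) = ((1/3)*1)*(0 + 575) = (1/3)*575 = 575/3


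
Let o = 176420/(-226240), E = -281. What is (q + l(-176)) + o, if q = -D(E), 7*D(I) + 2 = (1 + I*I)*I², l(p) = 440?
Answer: -10075623295221/11312 ≈ -8.9070e+8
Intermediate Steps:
D(I) = -2/7 + I²*(1 + I²)/7 (D(I) = -2/7 + ((1 + I*I)*I²)/7 = -2/7 + ((1 + I²)*I²)/7 = -2/7 + (I²*(1 + I²))/7 = -2/7 + I²*(1 + I²)/7)
q = -890702640 (q = -(-2/7 + (⅐)*(-281)² + (⅐)*(-281)⁴) = -(-2/7 + (⅐)*78961 + (⅐)*6234839521) = -(-2/7 + 78961/7 + 6234839521/7) = -1*890702640 = -890702640)
o = -8821/11312 (o = 176420*(-1/226240) = -8821/11312 ≈ -0.77979)
(q + l(-176)) + o = (-890702640 + 440) - 8821/11312 = -890702200 - 8821/11312 = -10075623295221/11312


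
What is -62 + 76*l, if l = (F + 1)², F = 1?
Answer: 242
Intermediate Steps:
l = 4 (l = (1 + 1)² = 2² = 4)
-62 + 76*l = -62 + 76*4 = -62 + 304 = 242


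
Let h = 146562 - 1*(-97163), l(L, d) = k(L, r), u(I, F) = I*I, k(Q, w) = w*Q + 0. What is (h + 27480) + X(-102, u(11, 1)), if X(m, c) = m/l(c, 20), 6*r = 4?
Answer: 32815652/121 ≈ 2.7120e+5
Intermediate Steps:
r = ⅔ (r = (⅙)*4 = ⅔ ≈ 0.66667)
k(Q, w) = Q*w (k(Q, w) = Q*w + 0 = Q*w)
u(I, F) = I²
l(L, d) = 2*L/3 (l(L, d) = L*(⅔) = 2*L/3)
h = 243725 (h = 146562 + 97163 = 243725)
X(m, c) = 3*m/(2*c) (X(m, c) = m/((2*c/3)) = m*(3/(2*c)) = 3*m/(2*c))
(h + 27480) + X(-102, u(11, 1)) = (243725 + 27480) + (3/2)*(-102)/11² = 271205 + (3/2)*(-102)/121 = 271205 + (3/2)*(-102)*(1/121) = 271205 - 153/121 = 32815652/121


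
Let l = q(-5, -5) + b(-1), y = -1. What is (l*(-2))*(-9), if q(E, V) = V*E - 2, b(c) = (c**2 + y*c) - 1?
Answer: 432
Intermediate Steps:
b(c) = -1 + c**2 - c (b(c) = (c**2 - c) - 1 = -1 + c**2 - c)
q(E, V) = -2 + E*V (q(E, V) = E*V - 2 = -2 + E*V)
l = 24 (l = (-2 - 5*(-5)) + (-1 + (-1)**2 - 1*(-1)) = (-2 + 25) + (-1 + 1 + 1) = 23 + 1 = 24)
(l*(-2))*(-9) = (24*(-2))*(-9) = -48*(-9) = 432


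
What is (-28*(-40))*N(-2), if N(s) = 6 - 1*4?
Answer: 2240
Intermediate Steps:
N(s) = 2 (N(s) = 6 - 4 = 2)
(-28*(-40))*N(-2) = -28*(-40)*2 = 1120*2 = 2240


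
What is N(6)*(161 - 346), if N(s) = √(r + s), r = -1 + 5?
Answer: -185*√10 ≈ -585.02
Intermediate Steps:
r = 4
N(s) = √(4 + s)
N(6)*(161 - 346) = √(4 + 6)*(161 - 346) = √10*(-185) = -185*√10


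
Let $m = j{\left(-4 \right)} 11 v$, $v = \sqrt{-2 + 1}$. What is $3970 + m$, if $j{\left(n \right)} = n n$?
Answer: $3970 + 176 i \approx 3970.0 + 176.0 i$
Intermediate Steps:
$j{\left(n \right)} = n^{2}$
$v = i$ ($v = \sqrt{-1} = i \approx 1.0 i$)
$m = 176 i$ ($m = \left(-4\right)^{2} \cdot 11 i = 16 \cdot 11 i = 176 i \approx 176.0 i$)
$3970 + m = 3970 + 176 i$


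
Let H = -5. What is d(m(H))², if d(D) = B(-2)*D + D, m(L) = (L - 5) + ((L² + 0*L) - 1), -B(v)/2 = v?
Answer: 4900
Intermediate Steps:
B(v) = -2*v
m(L) = -6 + L + L² (m(L) = (-5 + L) + ((L² + 0) - 1) = (-5 + L) + (L² - 1) = (-5 + L) + (-1 + L²) = -6 + L + L²)
d(D) = 5*D (d(D) = (-2*(-2))*D + D = 4*D + D = 5*D)
d(m(H))² = (5*(-6 - 5 + (-5)²))² = (5*(-6 - 5 + 25))² = (5*14)² = 70² = 4900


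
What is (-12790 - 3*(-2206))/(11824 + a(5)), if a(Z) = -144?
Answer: -1543/2920 ≈ -0.52842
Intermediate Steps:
(-12790 - 3*(-2206))/(11824 + a(5)) = (-12790 - 3*(-2206))/(11824 - 144) = (-12790 + 6618)/11680 = -6172*1/11680 = -1543/2920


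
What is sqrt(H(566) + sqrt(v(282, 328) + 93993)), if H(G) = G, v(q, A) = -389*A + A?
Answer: sqrt(566 + 7*I*sqrt(679)) ≈ 24.09 + 3.7859*I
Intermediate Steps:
v(q, A) = -388*A
sqrt(H(566) + sqrt(v(282, 328) + 93993)) = sqrt(566 + sqrt(-388*328 + 93993)) = sqrt(566 + sqrt(-127264 + 93993)) = sqrt(566 + sqrt(-33271)) = sqrt(566 + 7*I*sqrt(679))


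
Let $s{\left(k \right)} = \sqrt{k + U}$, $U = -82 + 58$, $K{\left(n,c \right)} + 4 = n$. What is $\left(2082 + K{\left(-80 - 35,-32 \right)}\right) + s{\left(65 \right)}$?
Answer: $1963 + \sqrt{41} \approx 1969.4$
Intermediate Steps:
$K{\left(n,c \right)} = -4 + n$
$U = -24$
$s{\left(k \right)} = \sqrt{-24 + k}$ ($s{\left(k \right)} = \sqrt{k - 24} = \sqrt{-24 + k}$)
$\left(2082 + K{\left(-80 - 35,-32 \right)}\right) + s{\left(65 \right)} = \left(2082 - 119\right) + \sqrt{-24 + 65} = \left(2082 - 119\right) + \sqrt{41} = 1963 + \sqrt{41}$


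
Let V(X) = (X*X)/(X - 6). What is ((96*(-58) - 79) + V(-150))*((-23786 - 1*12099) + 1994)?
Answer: 196270602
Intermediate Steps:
V(X) = X²/(-6 + X)
((96*(-58) - 79) + V(-150))*((-23786 - 1*12099) + 1994) = ((96*(-58) - 79) + (-150)²/(-6 - 150))*((-23786 - 1*12099) + 1994) = ((-5568 - 79) + 22500/(-156))*((-23786 - 12099) + 1994) = (-5647 + 22500*(-1/156))*(-35885 + 1994) = (-5647 - 1875/13)*(-33891) = -75286/13*(-33891) = 196270602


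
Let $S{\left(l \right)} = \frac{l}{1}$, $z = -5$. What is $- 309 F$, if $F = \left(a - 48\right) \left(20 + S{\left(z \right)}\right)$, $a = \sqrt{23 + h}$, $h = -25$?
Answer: $222480 - 4635 i \sqrt{2} \approx 2.2248 \cdot 10^{5} - 6554.9 i$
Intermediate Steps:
$S{\left(l \right)} = l$ ($S{\left(l \right)} = l 1 = l$)
$a = i \sqrt{2}$ ($a = \sqrt{23 - 25} = \sqrt{-2} = i \sqrt{2} \approx 1.4142 i$)
$F = -720 + 15 i \sqrt{2}$ ($F = \left(i \sqrt{2} - 48\right) \left(20 - 5\right) = \left(-48 + i \sqrt{2}\right) 15 = -720 + 15 i \sqrt{2} \approx -720.0 + 21.213 i$)
$- 309 F = - 309 \left(-720 + 15 i \sqrt{2}\right) = 222480 - 4635 i \sqrt{2}$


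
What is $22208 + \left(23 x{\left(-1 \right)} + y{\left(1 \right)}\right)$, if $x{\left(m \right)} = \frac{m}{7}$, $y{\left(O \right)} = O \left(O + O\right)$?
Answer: $\frac{155447}{7} \approx 22207.0$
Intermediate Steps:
$y{\left(O \right)} = 2 O^{2}$ ($y{\left(O \right)} = O 2 O = 2 O^{2}$)
$x{\left(m \right)} = \frac{m}{7}$ ($x{\left(m \right)} = m \frac{1}{7} = \frac{m}{7}$)
$22208 + \left(23 x{\left(-1 \right)} + y{\left(1 \right)}\right) = 22208 + \left(23 \cdot \frac{1}{7} \left(-1\right) + 2 \cdot 1^{2}\right) = 22208 + \left(23 \left(- \frac{1}{7}\right) + 2 \cdot 1\right) = 22208 + \left(- \frac{23}{7} + 2\right) = 22208 - \frac{9}{7} = \frac{155447}{7}$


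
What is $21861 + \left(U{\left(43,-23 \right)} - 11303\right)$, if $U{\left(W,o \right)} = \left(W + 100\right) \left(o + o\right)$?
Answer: $3980$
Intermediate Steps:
$U{\left(W,o \right)} = 2 o \left(100 + W\right)$ ($U{\left(W,o \right)} = \left(100 + W\right) 2 o = 2 o \left(100 + W\right)$)
$21861 + \left(U{\left(43,-23 \right)} - 11303\right) = 21861 - \left(11303 + 46 \left(100 + 43\right)\right) = 21861 - \left(11303 + 46 \cdot 143\right) = 21861 - 17881 = 3980$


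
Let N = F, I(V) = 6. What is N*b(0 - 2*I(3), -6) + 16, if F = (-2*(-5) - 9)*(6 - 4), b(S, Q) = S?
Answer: -8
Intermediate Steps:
F = 2 (F = (10 - 9)*2 = 1*2 = 2)
N = 2
N*b(0 - 2*I(3), -6) + 16 = 2*(0 - 2*6) + 16 = 2*(0 - 12) + 16 = 2*(-12) + 16 = -24 + 16 = -8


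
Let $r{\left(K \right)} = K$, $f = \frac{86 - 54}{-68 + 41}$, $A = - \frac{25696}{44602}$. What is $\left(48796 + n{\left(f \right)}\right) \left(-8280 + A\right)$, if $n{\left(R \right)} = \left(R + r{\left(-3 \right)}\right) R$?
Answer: $- \frac{6569628127215200}{16257429} \approx -4.041 \cdot 10^{8}$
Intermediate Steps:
$A = - \frac{12848}{22301}$ ($A = \left(-25696\right) \frac{1}{44602} = - \frac{12848}{22301} \approx -0.57612$)
$f = - \frac{32}{27}$ ($f = \frac{32}{-27} = 32 \left(- \frac{1}{27}\right) = - \frac{32}{27} \approx -1.1852$)
$n{\left(R \right)} = R \left(-3 + R\right)$ ($n{\left(R \right)} = \left(R - 3\right) R = \left(-3 + R\right) R = R \left(-3 + R\right)$)
$\left(48796 + n{\left(f \right)}\right) \left(-8280 + A\right) = \left(48796 - \frac{32 \left(-3 - \frac{32}{27}\right)}{27}\right) \left(-8280 - \frac{12848}{22301}\right) = \left(48796 - - \frac{3616}{729}\right) \left(- \frac{184665128}{22301}\right) = \left(48796 + \frac{3616}{729}\right) \left(- \frac{184665128}{22301}\right) = \frac{35575900}{729} \left(- \frac{184665128}{22301}\right) = - \frac{6569628127215200}{16257429}$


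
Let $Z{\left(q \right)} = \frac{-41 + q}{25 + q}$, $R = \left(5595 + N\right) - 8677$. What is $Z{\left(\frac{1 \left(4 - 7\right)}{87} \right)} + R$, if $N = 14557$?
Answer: $\frac{4153355}{362} \approx 11473.0$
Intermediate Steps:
$R = 11475$ ($R = \left(5595 + 14557\right) - 8677 = 20152 - 8677 = 11475$)
$Z{\left(q \right)} = \frac{-41 + q}{25 + q}$
$Z{\left(\frac{1 \left(4 - 7\right)}{87} \right)} + R = \frac{-41 + \frac{1 \left(4 - 7\right)}{87}}{25 + \frac{1 \left(4 - 7\right)}{87}} + 11475 = \frac{-41 + 1 \left(-3\right) \frac{1}{87}}{25 + 1 \left(-3\right) \frac{1}{87}} + 11475 = \frac{-41 - \frac{1}{29}}{25 - \frac{1}{29}} + 11475 = \frac{1}{\frac{724}{29}} \left(- \frac{1190}{29}\right) + 11475 = \frac{29}{724} \left(- \frac{1190}{29}\right) + 11475 = - \frac{595}{362} + 11475 = \frac{4153355}{362}$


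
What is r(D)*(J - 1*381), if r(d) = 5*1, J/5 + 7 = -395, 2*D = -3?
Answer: -11955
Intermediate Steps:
D = -3/2 (D = (½)*(-3) = -3/2 ≈ -1.5000)
J = -2010 (J = -35 + 5*(-395) = -35 - 1975 = -2010)
r(d) = 5
r(D)*(J - 1*381) = 5*(-2010 - 1*381) = 5*(-2010 - 381) = 5*(-2391) = -11955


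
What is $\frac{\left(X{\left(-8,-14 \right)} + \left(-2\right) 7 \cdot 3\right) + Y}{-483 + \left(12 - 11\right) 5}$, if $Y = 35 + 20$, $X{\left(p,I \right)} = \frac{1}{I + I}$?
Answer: $- \frac{363}{13384} \approx -0.027122$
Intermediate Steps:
$X{\left(p,I \right)} = \frac{1}{2 I}$
$Y = 55$
$\frac{\left(X{\left(-8,-14 \right)} + \left(-2\right) 7 \cdot 3\right) + Y}{-483 + \left(12 - 11\right) 5} = \frac{\left(\frac{1}{2 \left(-14\right)} + \left(-2\right) 7 \cdot 3\right) + 55}{-483 + \left(12 - 11\right) 5} = \frac{\left(\frac{1}{2} \left(- \frac{1}{14}\right) - 42\right) + 55}{-483 + 1 \cdot 5} = \frac{\left(- \frac{1}{28} - 42\right) + 55}{-483 + 5} = \frac{- \frac{1177}{28} + 55}{-478} = \frac{363}{28} \left(- \frac{1}{478}\right) = - \frac{363}{13384}$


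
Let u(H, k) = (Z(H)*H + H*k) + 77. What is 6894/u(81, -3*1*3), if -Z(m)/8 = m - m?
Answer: -3447/326 ≈ -10.574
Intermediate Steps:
Z(m) = 0 (Z(m) = -8*(m - m) = -8*0 = 0)
u(H, k) = 77 + H*k (u(H, k) = (0*H + H*k) + 77 = (0 + H*k) + 77 = H*k + 77 = 77 + H*k)
6894/u(81, -3*1*3) = 6894/(77 + 81*(-3*1*3)) = 6894/(77 + 81*(-3*3)) = 6894/(77 + 81*(-9)) = 6894/(77 - 729) = 6894/(-652) = 6894*(-1/652) = -3447/326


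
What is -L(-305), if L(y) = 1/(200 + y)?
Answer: 1/105 ≈ 0.0095238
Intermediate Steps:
-L(-305) = -1/(200 - 305) = -1/(-105) = -1*(-1/105) = 1/105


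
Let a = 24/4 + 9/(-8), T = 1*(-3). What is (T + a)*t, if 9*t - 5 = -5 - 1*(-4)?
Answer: ⅚ ≈ 0.83333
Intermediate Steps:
T = -3
a = 39/8 (a = 24*(¼) + 9*(-⅛) = 6 - 9/8 = 39/8 ≈ 4.8750)
t = 4/9 (t = 5/9 + (-5 - 1*(-4))/9 = 5/9 + (-5 + 4)/9 = 5/9 + (⅑)*(-1) = 5/9 - ⅑ = 4/9 ≈ 0.44444)
(T + a)*t = (-3 + 39/8)*(4/9) = (15/8)*(4/9) = ⅚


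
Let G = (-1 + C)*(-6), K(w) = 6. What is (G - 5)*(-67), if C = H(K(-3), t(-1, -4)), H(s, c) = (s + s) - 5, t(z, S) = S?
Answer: 2747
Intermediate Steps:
H(s, c) = -5 + 2*s (H(s, c) = 2*s - 5 = -5 + 2*s)
C = 7 (C = -5 + 2*6 = -5 + 12 = 7)
G = -36 (G = (-1 + 7)*(-6) = 6*(-6) = -36)
(G - 5)*(-67) = (-36 - 5)*(-67) = -41*(-67) = 2747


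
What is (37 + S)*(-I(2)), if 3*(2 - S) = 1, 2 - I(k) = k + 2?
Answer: 232/3 ≈ 77.333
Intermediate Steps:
I(k) = -k (I(k) = 2 - (k + 2) = 2 - (2 + k) = 2 + (-2 - k) = -k)
S = 5/3 (S = 2 - ⅓*1 = 2 - ⅓ = 5/3 ≈ 1.6667)
(37 + S)*(-I(2)) = (37 + 5/3)*(-(-1)*2) = 116*(-1*(-2))/3 = (116/3)*2 = 232/3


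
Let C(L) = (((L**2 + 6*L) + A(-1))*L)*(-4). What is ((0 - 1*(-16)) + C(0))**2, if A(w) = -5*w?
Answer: 256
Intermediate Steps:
C(L) = -4*L*(5 + L**2 + 6*L) (C(L) = (((L**2 + 6*L) - 5*(-1))*L)*(-4) = (((L**2 + 6*L) + 5)*L)*(-4) = ((5 + L**2 + 6*L)*L)*(-4) = (L*(5 + L**2 + 6*L))*(-4) = -4*L*(5 + L**2 + 6*L))
((0 - 1*(-16)) + C(0))**2 = ((0 - 1*(-16)) - 4*0*(5 + 0**2 + 6*0))**2 = ((0 + 16) - 4*0*(5 + 0 + 0))**2 = (16 - 4*0*5)**2 = (16 + 0)**2 = 16**2 = 256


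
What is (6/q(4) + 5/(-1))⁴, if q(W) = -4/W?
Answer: 14641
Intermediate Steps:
(6/q(4) + 5/(-1))⁴ = (6/((-4/4)) + 5/(-1))⁴ = (6/((-4*¼)) + 5*(-1))⁴ = (6/(-1) - 5)⁴ = (6*(-1) - 5)⁴ = (-6 - 5)⁴ = (-11)⁴ = 14641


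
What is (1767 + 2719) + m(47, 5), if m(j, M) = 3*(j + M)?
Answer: 4642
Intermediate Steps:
m(j, M) = 3*M + 3*j (m(j, M) = 3*(M + j) = 3*M + 3*j)
(1767 + 2719) + m(47, 5) = (1767 + 2719) + (3*5 + 3*47) = 4486 + (15 + 141) = 4486 + 156 = 4642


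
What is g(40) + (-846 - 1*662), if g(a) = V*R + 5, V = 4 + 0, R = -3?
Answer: -1515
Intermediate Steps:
V = 4
g(a) = -7 (g(a) = 4*(-3) + 5 = -12 + 5 = -7)
g(40) + (-846 - 1*662) = -7 + (-846 - 1*662) = -7 + (-846 - 662) = -7 - 1508 = -1515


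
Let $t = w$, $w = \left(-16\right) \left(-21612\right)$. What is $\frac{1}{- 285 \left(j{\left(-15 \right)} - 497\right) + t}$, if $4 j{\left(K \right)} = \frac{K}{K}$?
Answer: $\frac{4}{1949463} \approx 2.0518 \cdot 10^{-6}$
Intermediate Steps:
$j{\left(K \right)} = \frac{1}{4}$ ($j{\left(K \right)} = \frac{K \frac{1}{K}}{4} = \frac{1}{4} \cdot 1 = \frac{1}{4}$)
$w = 345792$
$t = 345792$
$\frac{1}{- 285 \left(j{\left(-15 \right)} - 497\right) + t} = \frac{1}{- 285 \left(\frac{1}{4} - 497\right) + 345792} = \frac{1}{\left(-285\right) \left(- \frac{1987}{4}\right) + 345792} = \frac{1}{\frac{566295}{4} + 345792} = \frac{1}{\frac{1949463}{4}} = \frac{4}{1949463}$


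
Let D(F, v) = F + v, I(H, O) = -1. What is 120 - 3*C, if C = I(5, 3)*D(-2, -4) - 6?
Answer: 120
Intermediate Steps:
C = 0 (C = -(-2 - 4) - 6 = -1*(-6) - 6 = 6 - 6 = 0)
120 - 3*C = 120 - 3*0 = 120 + 0 = 120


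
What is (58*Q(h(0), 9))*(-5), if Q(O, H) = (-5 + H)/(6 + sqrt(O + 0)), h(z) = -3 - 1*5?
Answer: -1740/11 + 580*I*sqrt(2)/11 ≈ -158.18 + 74.568*I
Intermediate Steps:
h(z) = -8 (h(z) = -3 - 5 = -8)
Q(O, H) = (-5 + H)/(6 + sqrt(O))
(58*Q(h(0), 9))*(-5) = (58*((-5 + 9)/(6 + sqrt(-8))))*(-5) = (58*(4/(6 + 2*I*sqrt(2))))*(-5) = (232/(6 + 2*I*sqrt(2)))*(-5) = -1160/(6 + 2*I*sqrt(2))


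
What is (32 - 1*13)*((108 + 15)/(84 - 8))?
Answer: 123/4 ≈ 30.750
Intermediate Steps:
(32 - 1*13)*((108 + 15)/(84 - 8)) = (32 - 13)*(123/76) = 19*(123*(1/76)) = 19*(123/76) = 123/4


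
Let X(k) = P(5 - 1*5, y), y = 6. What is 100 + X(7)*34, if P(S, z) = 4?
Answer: 236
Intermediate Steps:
X(k) = 4
100 + X(7)*34 = 100 + 4*34 = 100 + 136 = 236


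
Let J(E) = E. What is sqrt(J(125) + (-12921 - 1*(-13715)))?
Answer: sqrt(919) ≈ 30.315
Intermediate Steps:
sqrt(J(125) + (-12921 - 1*(-13715))) = sqrt(125 + (-12921 - 1*(-13715))) = sqrt(125 + (-12921 + 13715)) = sqrt(125 + 794) = sqrt(919)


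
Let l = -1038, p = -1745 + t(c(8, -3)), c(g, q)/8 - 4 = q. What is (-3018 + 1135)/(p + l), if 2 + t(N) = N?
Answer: 1883/2777 ≈ 0.67807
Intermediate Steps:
c(g, q) = 32 + 8*q
t(N) = -2 + N
p = -1739 (p = -1745 + (-2 + (32 + 8*(-3))) = -1745 + (-2 + (32 - 24)) = -1745 + (-2 + 8) = -1745 + 6 = -1739)
(-3018 + 1135)/(p + l) = (-3018 + 1135)/(-1739 - 1038) = -1883/(-2777) = -1883*(-1/2777) = 1883/2777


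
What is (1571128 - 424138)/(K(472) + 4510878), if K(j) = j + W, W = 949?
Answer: 1146990/4512299 ≈ 0.25419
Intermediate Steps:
K(j) = 949 + j (K(j) = j + 949 = 949 + j)
(1571128 - 424138)/(K(472) + 4510878) = (1571128 - 424138)/((949 + 472) + 4510878) = 1146990/(1421 + 4510878) = 1146990/4512299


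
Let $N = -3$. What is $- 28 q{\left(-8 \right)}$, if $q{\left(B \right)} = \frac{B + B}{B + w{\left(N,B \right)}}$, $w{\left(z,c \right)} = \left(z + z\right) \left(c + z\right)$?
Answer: $\frac{224}{29} \approx 7.7241$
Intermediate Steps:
$w{\left(z,c \right)} = 2 z \left(c + z\right)$
$q{\left(B \right)} = \frac{2 B}{18 - 5 B}$ ($q{\left(B \right)} = \frac{B + B}{B + 2 \left(-3\right) \left(B - 3\right)} = \frac{2 B}{B + 2 \left(-3\right) \left(-3 + B\right)} = \frac{2 B}{B - \left(-18 + 6 B\right)} = \frac{2 B}{18 - 5 B}$)
$- 28 q{\left(-8 \right)} = - 28 \cdot 2 \left(-8\right) \frac{1}{18 - -40} = - 28 \cdot 2 \left(-8\right) \frac{1}{18 + 40} = - 28 \cdot 2 \left(-8\right) \frac{1}{58} = \left(-28\right) \left(- \frac{8}{29}\right) = \frac{224}{29}$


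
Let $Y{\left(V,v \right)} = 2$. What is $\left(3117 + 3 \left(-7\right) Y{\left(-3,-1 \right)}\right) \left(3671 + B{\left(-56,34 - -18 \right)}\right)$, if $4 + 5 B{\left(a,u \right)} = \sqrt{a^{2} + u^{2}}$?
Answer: $11285865 + 2460 \sqrt{365} \approx 1.1333 \cdot 10^{7}$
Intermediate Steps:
$B{\left(a,u \right)} = - \frac{4}{5} + \frac{\sqrt{a^{2} + u^{2}}}{5}$
$\left(3117 + 3 \left(-7\right) Y{\left(-3,-1 \right)}\right) \left(3671 + B{\left(-56,34 - -18 \right)}\right) = \left(3117 + 3 \left(-7\right) 2\right) \left(3671 - \left(\frac{4}{5} - \frac{\sqrt{\left(-56\right)^{2} + \left(34 - -18\right)^{2}}}{5}\right)\right) = \left(3117 - 42\right) \left(3671 - \left(\frac{4}{5} - \frac{\sqrt{3136 + \left(34 + 18\right)^{2}}}{5}\right)\right) = \left(3117 - 42\right) \left(3671 - \left(\frac{4}{5} - \frac{\sqrt{3136 + 52^{2}}}{5}\right)\right) = 3075 \left(3671 - \left(\frac{4}{5} - \frac{\sqrt{3136 + 2704}}{5}\right)\right) = 3075 \left(3671 - \left(\frac{4}{5} - \frac{\sqrt{5840}}{5}\right)\right) = 3075 \left(3671 - \left(\frac{4}{5} - \frac{4 \sqrt{365}}{5}\right)\right) = 3075 \left(\frac{18351}{5} + \frac{4 \sqrt{365}}{5}\right) = 11285865 + 2460 \sqrt{365}$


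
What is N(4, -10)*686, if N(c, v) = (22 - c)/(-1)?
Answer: -12348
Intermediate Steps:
N(c, v) = -22 + c (N(c, v) = (22 - c)*(-1) = -22 + c)
N(4, -10)*686 = (-22 + 4)*686 = -18*686 = -12348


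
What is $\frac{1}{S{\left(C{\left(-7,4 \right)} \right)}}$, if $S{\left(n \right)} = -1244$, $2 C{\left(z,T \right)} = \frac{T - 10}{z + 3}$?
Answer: $- \frac{1}{1244} \approx -0.00080386$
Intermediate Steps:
$C{\left(z,T \right)} = \frac{-10 + T}{2 \left(3 + z\right)}$ ($C{\left(z,T \right)} = \frac{\left(T - 10\right) \frac{1}{z + 3}}{2} = \frac{\left(-10 + T\right) \frac{1}{3 + z}}{2} = \frac{\frac{1}{3 + z} \left(-10 + T\right)}{2} = \frac{-10 + T}{2 \left(3 + z\right)}$)
$\frac{1}{S{\left(C{\left(-7,4 \right)} \right)}} = \frac{1}{-1244} = - \frac{1}{1244}$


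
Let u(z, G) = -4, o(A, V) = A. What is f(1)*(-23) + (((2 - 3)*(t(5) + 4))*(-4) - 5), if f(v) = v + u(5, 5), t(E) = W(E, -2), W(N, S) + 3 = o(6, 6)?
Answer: 92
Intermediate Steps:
W(N, S) = 3 (W(N, S) = -3 + 6 = 3)
t(E) = 3
f(v) = -4 + v (f(v) = v - 4 = -4 + v)
f(1)*(-23) + (((2 - 3)*(t(5) + 4))*(-4) - 5) = (-4 + 1)*(-23) + (((2 - 3)*(3 + 4))*(-4) - 5) = -3*(-23) + (-1*7*(-4) - 5) = 69 + (-7*(-4) - 5) = 69 + (28 - 5) = 69 + 23 = 92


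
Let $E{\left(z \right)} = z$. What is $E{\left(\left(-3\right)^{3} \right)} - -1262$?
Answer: $1235$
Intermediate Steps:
$E{\left(\left(-3\right)^{3} \right)} - -1262 = \left(-3\right)^{3} - -1262 = -27 + 1262 = 1235$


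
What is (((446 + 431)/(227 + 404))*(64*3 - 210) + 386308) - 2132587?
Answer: -1101917835/631 ≈ -1.7463e+6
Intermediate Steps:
(((446 + 431)/(227 + 404))*(64*3 - 210) + 386308) - 2132587 = ((877/631)*(192 - 210) + 386308) - 2132587 = ((877*(1/631))*(-18) + 386308) - 2132587 = ((877/631)*(-18) + 386308) - 2132587 = (-15786/631 + 386308) - 2132587 = 243744562/631 - 2132587 = -1101917835/631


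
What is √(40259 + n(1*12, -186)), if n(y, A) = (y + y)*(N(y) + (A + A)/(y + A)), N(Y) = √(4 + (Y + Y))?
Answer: √(33900971 + 40368*√7)/29 ≈ 201.09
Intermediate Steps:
N(Y) = √(4 + 2*Y)
n(y, A) = 2*y*(√(4 + 2*y) + 2*A/(A + y)) (n(y, A) = (y + y)*(√(4 + 2*y) + (A + A)/(y + A)) = (2*y)*(√(4 + 2*y) + (2*A)/(A + y)) = (2*y)*(√(4 + 2*y) + 2*A/(A + y)) = 2*y*(√(4 + 2*y) + 2*A/(A + y)))
√(40259 + n(1*12, -186)) = √(40259 + 2*(1*12)*(2*(-186) - 186*√(4 + 2*(1*12)) + (1*12)*√(4 + 2*(1*12)))/(-186 + 1*12)) = √(40259 + 2*12*(-372 - 186*√(4 + 2*12) + 12*√(4 + 2*12))/(-186 + 12)) = √(40259 + 2*12*(-372 - 186*√(4 + 24) + 12*√(4 + 24))/(-174)) = √(40259 + 2*12*(-1/174)*(-372 - 372*√7 + 12*√28)) = √(40259 + 2*12*(-1/174)*(-372 - 372*√7 + 12*(2*√7))) = √(40259 + 2*12*(-1/174)*(-372 - 372*√7 + 24*√7)) = √(40259 + 2*12*(-1/174)*(-372 - 348*√7)) = √(40259 + (1488/29 + 48*√7)) = √(1168999/29 + 48*√7)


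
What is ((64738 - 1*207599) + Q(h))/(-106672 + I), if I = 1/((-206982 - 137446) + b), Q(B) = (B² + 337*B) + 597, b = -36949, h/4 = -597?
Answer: -1813647476548/40682247345 ≈ -44.581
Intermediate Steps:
h = -2388 (h = 4*(-597) = -2388)
Q(B) = 597 + B² + 337*B
I = -1/381377 (I = 1/((-206982 - 137446) - 36949) = 1/(-344428 - 36949) = 1/(-381377) = -1/381377 ≈ -2.6221e-6)
((64738 - 1*207599) + Q(h))/(-106672 + I) = ((64738 - 1*207599) + (597 + (-2388)² + 337*(-2388)))/(-106672 - 1/381377) = ((64738 - 207599) + (597 + 5702544 - 804756))/(-40682247345/381377) = (-142861 + 4898385)*(-381377/40682247345) = 4755524*(-381377/40682247345) = -1813647476548/40682247345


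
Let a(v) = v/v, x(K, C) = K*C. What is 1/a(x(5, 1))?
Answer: 1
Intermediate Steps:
x(K, C) = C*K
a(v) = 1
1/a(x(5, 1)) = 1/1 = 1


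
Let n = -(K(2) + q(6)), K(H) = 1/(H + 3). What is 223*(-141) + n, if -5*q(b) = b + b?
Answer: -157204/5 ≈ -31441.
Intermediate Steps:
q(b) = -2*b/5 (q(b) = -(b + b)/5 = -2*b/5)
K(H) = 1/(3 + H)
n = 11/5 (n = -(1/(3 + 2) - ⅖*6) = -(1/5 - 12/5) = -(⅕ - 12/5) = -1*(-11/5) = 11/5 ≈ 2.2000)
223*(-141) + n = 223*(-141) + 11/5 = -31443 + 11/5 = -157204/5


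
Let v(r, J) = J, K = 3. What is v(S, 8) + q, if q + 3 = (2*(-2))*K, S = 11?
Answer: -7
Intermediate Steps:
q = -15 (q = -3 + (2*(-2))*3 = -3 - 4*3 = -3 - 12 = -15)
v(S, 8) + q = 8 - 15 = -7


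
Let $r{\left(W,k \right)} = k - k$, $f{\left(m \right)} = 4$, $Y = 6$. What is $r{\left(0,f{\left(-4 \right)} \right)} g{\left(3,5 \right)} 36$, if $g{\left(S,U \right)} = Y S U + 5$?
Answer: $0$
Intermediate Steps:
$r{\left(W,k \right)} = 0$
$g{\left(S,U \right)} = 5 + 6 S U$ ($g{\left(S,U \right)} = 6 S U + 5 = 5 + 6 S U$)
$r{\left(0,f{\left(-4 \right)} \right)} g{\left(3,5 \right)} 36 = 0 \left(5 + 6 \cdot 3 \cdot 5\right) 36 = 0 \left(5 + 90\right) 36 = 0 \cdot 95 \cdot 36 = 0 \cdot 36 = 0$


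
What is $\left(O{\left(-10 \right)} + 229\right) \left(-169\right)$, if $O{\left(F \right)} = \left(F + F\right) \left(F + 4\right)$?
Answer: $-58981$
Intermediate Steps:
$O{\left(F \right)} = 2 F \left(4 + F\right)$
$\left(O{\left(-10 \right)} + 229\right) \left(-169\right) = \left(2 \left(-10\right) \left(4 - 10\right) + 229\right) \left(-169\right) = \left(2 \left(-10\right) \left(-6\right) + 229\right) \left(-169\right) = \left(120 + 229\right) \left(-169\right) = 349 \left(-169\right) = -58981$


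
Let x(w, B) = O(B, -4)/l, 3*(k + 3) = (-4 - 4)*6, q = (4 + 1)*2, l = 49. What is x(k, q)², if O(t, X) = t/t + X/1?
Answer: 9/2401 ≈ 0.0037484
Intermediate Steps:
q = 10 (q = 5*2 = 10)
O(t, X) = 1 + X (O(t, X) = 1 + X*1 = 1 + X)
k = -19 (k = -3 + ((-4 - 4)*6)/3 = -3 + (-8*6)/3 = -3 + (⅓)*(-48) = -3 - 16 = -19)
x(w, B) = -3/49 (x(w, B) = (1 - 4)/49 = -3*1/49 = -3/49)
x(k, q)² = (-3/49)² = 9/2401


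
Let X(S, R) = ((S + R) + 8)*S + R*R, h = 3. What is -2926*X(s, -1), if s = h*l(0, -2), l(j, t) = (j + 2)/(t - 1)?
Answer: 26334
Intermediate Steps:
l(j, t) = (2 + j)/(-1 + t)
s = -2 (s = 3*((2 + 0)/(-1 - 2)) = 3*(2/(-3)) = 3*(-⅓*2) = 3*(-⅔) = -2)
X(S, R) = R² + S*(8 + R + S) (X(S, R) = ((R + S) + 8)*S + R² = (8 + R + S)*S + R² = S*(8 + R + S) + R² = R² + S*(8 + R + S))
-2926*X(s, -1) = -2926*((-1)² + (-2)² + 8*(-2) - 1*(-2)) = -2926*(1 + 4 - 16 + 2) = -2926*(-9) = 26334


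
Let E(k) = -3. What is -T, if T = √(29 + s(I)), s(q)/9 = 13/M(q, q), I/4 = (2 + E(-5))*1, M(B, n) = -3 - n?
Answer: -√146 ≈ -12.083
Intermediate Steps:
I = -4 (I = 4*((2 - 3)*1) = 4*(-1*1) = 4*(-1) = -4)
s(q) = 117/(-3 - q) (s(q) = 9*(13/(-3 - q)) = 117/(-3 - q))
T = √146 (T = √(29 - 117/(3 - 4)) = √(29 - 117/(-1)) = √(29 - 117*(-1)) = √(29 + 117) = √146 ≈ 12.083)
-T = -√146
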